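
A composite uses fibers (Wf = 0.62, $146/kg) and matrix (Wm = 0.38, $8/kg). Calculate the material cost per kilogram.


Cost = cost_f*Wf + cost_m*Wm = 146*0.62 + 8*0.38 = $93.56/kg

$93.56/kg


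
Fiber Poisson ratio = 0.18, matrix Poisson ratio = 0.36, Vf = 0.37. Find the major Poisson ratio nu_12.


nu_12 = nu_f*Vf + nu_m*(1-Vf) = 0.18*0.37 + 0.36*0.63 = 0.2934

0.2934


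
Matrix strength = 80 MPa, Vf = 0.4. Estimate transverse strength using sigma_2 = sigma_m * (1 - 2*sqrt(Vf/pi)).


factor = 1 - 2*sqrt(0.4/pi) = 0.2864
sigma_2 = 80 * 0.2864 = 22.91 MPa

22.91 MPa


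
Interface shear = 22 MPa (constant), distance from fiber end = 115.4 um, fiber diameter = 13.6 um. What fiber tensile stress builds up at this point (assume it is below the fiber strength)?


Force balance: sigma_f * (pi*d^2/4) = tau * (pi*d) * x  ->  sigma_f = 4 * tau * x / d
sigma_f = 4 * 22 * 115.4 / 13.6 = 746.7 MPa

746.7 MPa


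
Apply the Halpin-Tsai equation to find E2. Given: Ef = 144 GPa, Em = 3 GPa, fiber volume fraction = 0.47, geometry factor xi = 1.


eta = (Ef/Em - 1)/(Ef/Em + xi) = (48.0 - 1)/(48.0 + 1) = 0.9592
E2 = Em*(1+xi*eta*Vf)/(1-eta*Vf) = 7.93 GPa

7.93 GPa


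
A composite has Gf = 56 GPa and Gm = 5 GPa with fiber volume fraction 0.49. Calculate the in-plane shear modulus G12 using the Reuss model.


1/G12 = Vf/Gf + (1-Vf)/Gm = 0.49/56 + 0.51/5
G12 = 9.03 GPa

9.03 GPa


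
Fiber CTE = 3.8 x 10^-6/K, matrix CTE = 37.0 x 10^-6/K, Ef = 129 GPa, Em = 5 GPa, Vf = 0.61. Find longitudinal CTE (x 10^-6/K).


E1 = Ef*Vf + Em*(1-Vf) = 80.64
alpha_1 = (alpha_f*Ef*Vf + alpha_m*Em*(1-Vf))/E1 = 4.6 x 10^-6/K

4.6 x 10^-6/K


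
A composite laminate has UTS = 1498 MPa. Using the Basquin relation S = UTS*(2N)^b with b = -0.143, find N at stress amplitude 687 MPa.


N = 0.5 * (S/UTS)^(1/b) = 0.5 * (687/1498)^(1/-0.143) = 116.5435 cycles

116.5435 cycles


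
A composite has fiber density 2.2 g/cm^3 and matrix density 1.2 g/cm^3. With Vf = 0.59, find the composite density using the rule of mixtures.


rho_c = rho_f*Vf + rho_m*(1-Vf) = 2.2*0.59 + 1.2*0.41 = 1.79 g/cm^3

1.79 g/cm^3


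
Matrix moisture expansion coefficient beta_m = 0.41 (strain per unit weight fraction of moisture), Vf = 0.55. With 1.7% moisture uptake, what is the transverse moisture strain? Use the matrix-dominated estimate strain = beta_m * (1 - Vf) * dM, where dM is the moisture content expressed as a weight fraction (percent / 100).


dM = 1.7/100 = 0.017
strain = beta_m * (1-Vf) * dM = 0.41 * 0.45 * 0.017 = 0.0031365

0.0031365


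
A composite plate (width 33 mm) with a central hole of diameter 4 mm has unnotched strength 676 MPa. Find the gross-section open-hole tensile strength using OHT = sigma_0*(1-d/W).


OHT = sigma_0*(1-d/W) = 676*(1-4/33) = 594.1 MPa

594.1 MPa


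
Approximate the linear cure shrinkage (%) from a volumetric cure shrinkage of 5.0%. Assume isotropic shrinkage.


Linear shrinkage ≈ vol_shrink/3 = 5.0/3 = 1.667%

1.667%


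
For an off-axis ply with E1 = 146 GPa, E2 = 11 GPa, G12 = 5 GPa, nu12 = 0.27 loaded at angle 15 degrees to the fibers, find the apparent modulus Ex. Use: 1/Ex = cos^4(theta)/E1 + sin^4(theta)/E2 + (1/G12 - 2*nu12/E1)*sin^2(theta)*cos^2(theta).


cos^4(15) = 0.870513, sin^4(15) = 0.004487, sin^2(15)*cos^2(15) = 0.0625
1/G12 - 2*nu12/E1 = 1/5 - 2*0.27/146 = 0.196301 GPa^-1
1/Ex = 0.870513/146 + 0.004487/11 + 0.196301*0.0625 = 0.0186392 GPa^-1
Ex = 53.65 GPa

53.65 GPa


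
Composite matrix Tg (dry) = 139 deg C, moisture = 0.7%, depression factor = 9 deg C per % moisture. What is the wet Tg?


Tg_wet = Tg_dry - k*moisture = 139 - 9*0.7 = 132.7 deg C

132.7 deg C


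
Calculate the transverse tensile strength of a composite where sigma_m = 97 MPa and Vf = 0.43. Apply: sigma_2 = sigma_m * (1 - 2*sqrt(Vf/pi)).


factor = 1 - 2*sqrt(0.43/pi) = 0.2601
sigma_2 = 97 * 0.2601 = 25.23 MPa

25.23 MPa


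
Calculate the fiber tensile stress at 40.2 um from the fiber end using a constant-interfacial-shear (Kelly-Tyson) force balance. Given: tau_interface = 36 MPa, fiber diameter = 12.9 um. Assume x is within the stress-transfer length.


Force balance: sigma_f * (pi*d^2/4) = tau * (pi*d) * x  ->  sigma_f = 4 * tau * x / d
sigma_f = 4 * 36 * 40.2 / 12.9 = 448.7 MPa

448.7 MPa


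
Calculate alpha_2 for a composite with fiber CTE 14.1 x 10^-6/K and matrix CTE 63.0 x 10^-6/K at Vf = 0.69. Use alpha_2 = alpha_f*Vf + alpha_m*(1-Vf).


alpha_2 = alpha_f*Vf + alpha_m*(1-Vf) = 14.1*0.69 + 63.0*0.31 = 29.3 x 10^-6/K

29.3 x 10^-6/K


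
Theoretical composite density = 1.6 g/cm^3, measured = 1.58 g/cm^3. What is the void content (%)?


Void% = (rho_theo - rho_actual)/rho_theo * 100 = (1.6 - 1.58)/1.6 * 100 = 1.25%

1.25%


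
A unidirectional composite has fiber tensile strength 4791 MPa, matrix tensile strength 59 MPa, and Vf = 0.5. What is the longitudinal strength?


sigma_1 = sigma_f*Vf + sigma_m*(1-Vf) = 4791*0.5 + 59*0.5 = 2425.0 MPa

2425.0 MPa


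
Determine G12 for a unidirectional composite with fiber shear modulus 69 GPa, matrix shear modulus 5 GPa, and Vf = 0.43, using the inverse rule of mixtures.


1/G12 = Vf/Gf + (1-Vf)/Gm = 0.43/69 + 0.57/5
G12 = 8.32 GPa

8.32 GPa


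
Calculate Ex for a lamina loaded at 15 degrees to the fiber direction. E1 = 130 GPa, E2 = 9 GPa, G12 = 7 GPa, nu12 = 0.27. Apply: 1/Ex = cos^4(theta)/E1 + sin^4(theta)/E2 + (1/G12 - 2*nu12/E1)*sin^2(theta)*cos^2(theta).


cos^4(15) = 0.870513, sin^4(15) = 0.004487, sin^2(15)*cos^2(15) = 0.0625
1/G12 - 2*nu12/E1 = 1/7 - 2*0.27/130 = 0.138703 GPa^-1
1/Ex = 0.870513/130 + 0.004487/9 + 0.138703*0.0625 = 0.0158638 GPa^-1
Ex = 63.04 GPa

63.04 GPa


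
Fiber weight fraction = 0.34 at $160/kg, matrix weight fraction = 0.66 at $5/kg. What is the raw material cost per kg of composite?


Cost = cost_f*Wf + cost_m*Wm = 160*0.34 + 5*0.66 = $57.7/kg

$57.7/kg


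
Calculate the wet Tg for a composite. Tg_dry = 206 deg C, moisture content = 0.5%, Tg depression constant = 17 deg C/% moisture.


Tg_wet = Tg_dry - k*moisture = 206 - 17*0.5 = 197.5 deg C

197.5 deg C


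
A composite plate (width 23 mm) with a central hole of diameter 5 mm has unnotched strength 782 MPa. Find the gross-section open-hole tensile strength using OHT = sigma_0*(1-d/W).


OHT = sigma_0*(1-d/W) = 782*(1-5/23) = 612.0 MPa

612.0 MPa


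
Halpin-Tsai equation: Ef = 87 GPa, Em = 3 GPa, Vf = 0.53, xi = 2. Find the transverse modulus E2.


eta = (Ef/Em - 1)/(Ef/Em + xi) = (29.0 - 1)/(29.0 + 2) = 0.9032
E2 = Em*(1+xi*eta*Vf)/(1-eta*Vf) = 11.26 GPa

11.26 GPa


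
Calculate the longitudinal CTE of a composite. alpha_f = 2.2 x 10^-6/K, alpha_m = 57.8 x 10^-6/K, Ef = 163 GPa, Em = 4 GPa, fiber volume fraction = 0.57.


E1 = Ef*Vf + Em*(1-Vf) = 94.63
alpha_1 = (alpha_f*Ef*Vf + alpha_m*Em*(1-Vf))/E1 = 3.21 x 10^-6/K

3.21 x 10^-6/K


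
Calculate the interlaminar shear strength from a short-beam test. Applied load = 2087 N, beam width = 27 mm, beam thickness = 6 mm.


ILSS = 3F/(4bh) = 3*2087/(4*27*6) = 9.66 MPa

9.66 MPa


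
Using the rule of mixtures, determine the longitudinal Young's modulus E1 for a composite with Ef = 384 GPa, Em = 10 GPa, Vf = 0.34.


E1 = Ef*Vf + Em*(1-Vf) = 384*0.34 + 10*0.66 = 137.16 GPa

137.16 GPa


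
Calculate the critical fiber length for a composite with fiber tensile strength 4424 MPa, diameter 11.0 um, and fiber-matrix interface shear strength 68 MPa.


Lc = sigma_f * d / (2 * tau_i) = 4424 * 11.0 / (2 * 68) = 357.8 um

357.8 um


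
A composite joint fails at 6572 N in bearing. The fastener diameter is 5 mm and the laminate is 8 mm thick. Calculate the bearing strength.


sigma_br = F/(d*h) = 6572/(5*8) = 164.3 MPa

164.3 MPa


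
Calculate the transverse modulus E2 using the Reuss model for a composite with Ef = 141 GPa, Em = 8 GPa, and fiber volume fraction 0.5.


1/E2 = Vf/Ef + (1-Vf)/Em = 0.5/141 + 0.5/8
E2 = 15.14 GPa

15.14 GPa


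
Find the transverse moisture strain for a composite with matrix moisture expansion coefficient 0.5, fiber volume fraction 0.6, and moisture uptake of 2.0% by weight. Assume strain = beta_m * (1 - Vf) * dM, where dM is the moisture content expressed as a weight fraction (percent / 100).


dM = 2.0/100 = 0.02
strain = beta_m * (1-Vf) * dM = 0.5 * 0.4 * 0.02 = 0.004

0.004


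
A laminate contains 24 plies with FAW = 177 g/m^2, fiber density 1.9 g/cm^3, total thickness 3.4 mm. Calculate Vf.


Vf = n * FAW / (rho_f * h * 1000) = 24 * 177 / (1.9 * 3.4 * 1000) = 0.6576

0.6576


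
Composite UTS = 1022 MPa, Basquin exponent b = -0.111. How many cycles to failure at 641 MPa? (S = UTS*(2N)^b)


N = 0.5 * (S/UTS)^(1/b) = 0.5 * (641/1022)^(1/-0.111) = 33.4296 cycles

33.4296 cycles


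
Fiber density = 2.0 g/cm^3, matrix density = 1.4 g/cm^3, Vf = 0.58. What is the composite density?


rho_c = rho_f*Vf + rho_m*(1-Vf) = 2.0*0.58 + 1.4*0.42 = 1.748 g/cm^3

1.748 g/cm^3


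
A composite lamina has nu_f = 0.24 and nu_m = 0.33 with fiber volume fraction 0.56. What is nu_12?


nu_12 = nu_f*Vf + nu_m*(1-Vf) = 0.24*0.56 + 0.33*0.44 = 0.2796

0.2796


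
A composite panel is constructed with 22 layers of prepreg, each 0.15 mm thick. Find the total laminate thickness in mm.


h = n * t_ply = 22 * 0.15 = 3.3 mm

3.3 mm


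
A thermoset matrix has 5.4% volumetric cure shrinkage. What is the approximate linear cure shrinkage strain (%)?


Linear shrinkage ≈ vol_shrink/3 = 5.4/3 = 1.8%

1.8%


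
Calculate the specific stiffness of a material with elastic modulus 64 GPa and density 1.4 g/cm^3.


Specific stiffness = E/rho = 64/1.4 = 45.7 GPa/(g/cm^3)

45.7 GPa/(g/cm^3)


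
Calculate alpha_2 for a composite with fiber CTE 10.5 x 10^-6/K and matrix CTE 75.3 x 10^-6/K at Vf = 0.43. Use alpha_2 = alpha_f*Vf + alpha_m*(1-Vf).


alpha_2 = alpha_f*Vf + alpha_m*(1-Vf) = 10.5*0.43 + 75.3*0.57 = 47.4 x 10^-6/K

47.4 x 10^-6/K


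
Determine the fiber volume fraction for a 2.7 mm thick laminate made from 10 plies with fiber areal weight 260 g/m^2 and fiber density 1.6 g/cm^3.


Vf = n * FAW / (rho_f * h * 1000) = 10 * 260 / (1.6 * 2.7 * 1000) = 0.6019

0.6019


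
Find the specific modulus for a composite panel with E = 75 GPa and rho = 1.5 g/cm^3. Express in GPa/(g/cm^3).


Specific stiffness = E/rho = 75/1.5 = 50.0 GPa/(g/cm^3)

50.0 GPa/(g/cm^3)


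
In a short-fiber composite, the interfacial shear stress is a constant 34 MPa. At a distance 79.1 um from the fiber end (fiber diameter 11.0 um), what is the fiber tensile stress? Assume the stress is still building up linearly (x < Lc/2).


Force balance: sigma_f * (pi*d^2/4) = tau * (pi*d) * x  ->  sigma_f = 4 * tau * x / d
sigma_f = 4 * 34 * 79.1 / 11.0 = 978.0 MPa

978.0 MPa


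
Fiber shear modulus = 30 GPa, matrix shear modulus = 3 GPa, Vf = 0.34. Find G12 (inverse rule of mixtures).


1/G12 = Vf/Gf + (1-Vf)/Gm = 0.34/30 + 0.66/3
G12 = 4.32 GPa

4.32 GPa


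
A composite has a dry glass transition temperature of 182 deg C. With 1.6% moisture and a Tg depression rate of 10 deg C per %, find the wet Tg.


Tg_wet = Tg_dry - k*moisture = 182 - 10*1.6 = 166.0 deg C

166.0 deg C


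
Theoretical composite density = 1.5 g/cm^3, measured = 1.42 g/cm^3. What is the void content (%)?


Void% = (rho_theo - rho_actual)/rho_theo * 100 = (1.5 - 1.42)/1.5 * 100 = 5.33%

5.33%


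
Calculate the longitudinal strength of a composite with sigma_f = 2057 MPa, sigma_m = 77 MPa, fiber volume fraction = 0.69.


sigma_1 = sigma_f*Vf + sigma_m*(1-Vf) = 2057*0.69 + 77*0.31 = 1443.2 MPa

1443.2 MPa


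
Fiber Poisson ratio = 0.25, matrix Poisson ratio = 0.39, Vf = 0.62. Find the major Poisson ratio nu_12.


nu_12 = nu_f*Vf + nu_m*(1-Vf) = 0.25*0.62 + 0.39*0.38 = 0.3032

0.3032


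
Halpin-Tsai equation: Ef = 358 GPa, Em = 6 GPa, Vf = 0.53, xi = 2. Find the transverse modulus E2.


eta = (Ef/Em - 1)/(Ef/Em + xi) = (59.6667 - 1)/(59.6667 + 2) = 0.9514
E2 = Em*(1+xi*eta*Vf)/(1-eta*Vf) = 24.31 GPa

24.31 GPa


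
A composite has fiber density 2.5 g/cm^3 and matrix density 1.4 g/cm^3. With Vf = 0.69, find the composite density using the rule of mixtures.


rho_c = rho_f*Vf + rho_m*(1-Vf) = 2.5*0.69 + 1.4*0.31 = 2.159 g/cm^3

2.159 g/cm^3


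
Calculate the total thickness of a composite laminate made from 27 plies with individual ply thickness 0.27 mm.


h = n * t_ply = 27 * 0.27 = 7.29 mm

7.29 mm


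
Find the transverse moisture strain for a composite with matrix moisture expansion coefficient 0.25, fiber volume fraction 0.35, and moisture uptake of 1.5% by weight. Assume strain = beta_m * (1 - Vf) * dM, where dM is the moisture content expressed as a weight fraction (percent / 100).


dM = 1.5/100 = 0.015
strain = beta_m * (1-Vf) * dM = 0.25 * 0.65 * 0.015 = 0.0024375

0.0024375


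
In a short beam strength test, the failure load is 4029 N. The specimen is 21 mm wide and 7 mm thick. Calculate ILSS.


ILSS = 3F/(4bh) = 3*4029/(4*21*7) = 20.56 MPa

20.56 MPa


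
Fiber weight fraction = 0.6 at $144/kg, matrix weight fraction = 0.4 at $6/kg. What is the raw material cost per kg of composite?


Cost = cost_f*Wf + cost_m*Wm = 144*0.6 + 6*0.4 = $88.8/kg

$88.8/kg


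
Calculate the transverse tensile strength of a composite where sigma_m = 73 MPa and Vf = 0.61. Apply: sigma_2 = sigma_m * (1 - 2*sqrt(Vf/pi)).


factor = 1 - 2*sqrt(0.61/pi) = 0.1187
sigma_2 = 73 * 0.1187 = 8.67 MPa

8.67 MPa


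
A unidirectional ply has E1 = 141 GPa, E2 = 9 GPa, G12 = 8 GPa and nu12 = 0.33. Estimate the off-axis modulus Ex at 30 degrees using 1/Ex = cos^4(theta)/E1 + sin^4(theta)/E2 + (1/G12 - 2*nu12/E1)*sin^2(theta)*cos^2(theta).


cos^4(30) = 0.5625, sin^4(30) = 0.0625, sin^2(30)*cos^2(30) = 0.1875
1/G12 - 2*nu12/E1 = 1/8 - 2*0.33/141 = 0.120319 GPa^-1
1/Ex = 0.5625/141 + 0.0625/9 + 0.120319*0.1875 = 0.0334936 GPa^-1
Ex = 29.86 GPa

29.86 GPa


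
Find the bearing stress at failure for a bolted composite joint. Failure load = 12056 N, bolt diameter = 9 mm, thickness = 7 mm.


sigma_br = F/(d*h) = 12056/(9*7) = 191.4 MPa

191.4 MPa


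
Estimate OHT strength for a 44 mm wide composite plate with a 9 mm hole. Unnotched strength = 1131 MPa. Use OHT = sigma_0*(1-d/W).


OHT = sigma_0*(1-d/W) = 1131*(1-9/44) = 899.7 MPa

899.7 MPa


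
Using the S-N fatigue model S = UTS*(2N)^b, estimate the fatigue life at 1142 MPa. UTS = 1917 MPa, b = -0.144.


N = 0.5 * (S/UTS)^(1/b) = 0.5 * (1142/1917)^(1/-0.144) = 18.2459 cycles

18.2459 cycles


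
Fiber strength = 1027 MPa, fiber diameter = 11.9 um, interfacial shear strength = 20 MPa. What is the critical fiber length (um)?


Lc = sigma_f * d / (2 * tau_i) = 1027 * 11.9 / (2 * 20) = 305.5 um

305.5 um


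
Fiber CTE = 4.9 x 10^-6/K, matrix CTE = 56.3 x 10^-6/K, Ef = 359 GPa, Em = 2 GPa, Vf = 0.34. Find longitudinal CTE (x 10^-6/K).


E1 = Ef*Vf + Em*(1-Vf) = 123.38
alpha_1 = (alpha_f*Ef*Vf + alpha_m*Em*(1-Vf))/E1 = 5.45 x 10^-6/K

5.45 x 10^-6/K


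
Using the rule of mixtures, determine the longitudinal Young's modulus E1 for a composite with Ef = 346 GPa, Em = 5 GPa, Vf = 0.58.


E1 = Ef*Vf + Em*(1-Vf) = 346*0.58 + 5*0.42 = 202.78 GPa

202.78 GPa


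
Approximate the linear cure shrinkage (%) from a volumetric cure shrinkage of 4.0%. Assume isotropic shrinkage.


Linear shrinkage ≈ vol_shrink/3 = 4.0/3 = 1.333%

1.333%


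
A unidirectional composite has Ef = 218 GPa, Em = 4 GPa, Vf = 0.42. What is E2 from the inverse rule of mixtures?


1/E2 = Vf/Ef + (1-Vf)/Em = 0.42/218 + 0.58/4
E2 = 6.81 GPa

6.81 GPa


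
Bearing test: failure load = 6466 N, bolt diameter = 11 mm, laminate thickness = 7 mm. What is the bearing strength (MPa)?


sigma_br = F/(d*h) = 6466/(11*7) = 84.0 MPa

84.0 MPa


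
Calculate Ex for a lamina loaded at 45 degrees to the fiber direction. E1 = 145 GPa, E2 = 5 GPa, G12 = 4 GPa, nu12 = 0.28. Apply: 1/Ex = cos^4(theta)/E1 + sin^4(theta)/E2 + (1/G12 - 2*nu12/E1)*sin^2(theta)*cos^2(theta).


cos^4(45) = 0.25, sin^4(45) = 0.25, sin^2(45)*cos^2(45) = 0.25
1/G12 - 2*nu12/E1 = 1/4 - 2*0.28/145 = 0.246138 GPa^-1
1/Ex = 0.25/145 + 0.25/5 + 0.246138*0.25 = 0.1132586 GPa^-1
Ex = 8.83 GPa

8.83 GPa


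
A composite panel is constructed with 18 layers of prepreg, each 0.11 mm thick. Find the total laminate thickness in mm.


h = n * t_ply = 18 * 0.11 = 1.98 mm

1.98 mm


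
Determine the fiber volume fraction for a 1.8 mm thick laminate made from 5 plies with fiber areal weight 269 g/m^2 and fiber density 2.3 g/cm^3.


Vf = n * FAW / (rho_f * h * 1000) = 5 * 269 / (2.3 * 1.8 * 1000) = 0.3249

0.3249


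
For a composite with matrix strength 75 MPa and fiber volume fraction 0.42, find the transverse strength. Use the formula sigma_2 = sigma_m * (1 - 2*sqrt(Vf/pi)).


factor = 1 - 2*sqrt(0.42/pi) = 0.2687
sigma_2 = 75 * 0.2687 = 20.15 MPa

20.15 MPa


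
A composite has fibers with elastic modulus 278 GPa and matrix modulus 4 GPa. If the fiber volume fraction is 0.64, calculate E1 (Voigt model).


E1 = Ef*Vf + Em*(1-Vf) = 278*0.64 + 4*0.36 = 179.36 GPa

179.36 GPa


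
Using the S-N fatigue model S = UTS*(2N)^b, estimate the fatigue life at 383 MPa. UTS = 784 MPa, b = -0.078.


N = 0.5 * (S/UTS)^(1/b) = 0.5 * (383/784)^(1/-0.078) = 4871.3933 cycles

4871.3933 cycles


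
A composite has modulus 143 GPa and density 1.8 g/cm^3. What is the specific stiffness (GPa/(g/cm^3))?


Specific stiffness = E/rho = 143/1.8 = 79.4 GPa/(g/cm^3)

79.4 GPa/(g/cm^3)


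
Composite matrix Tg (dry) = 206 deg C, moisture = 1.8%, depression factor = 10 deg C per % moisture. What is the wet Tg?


Tg_wet = Tg_dry - k*moisture = 206 - 10*1.8 = 188.0 deg C

188.0 deg C


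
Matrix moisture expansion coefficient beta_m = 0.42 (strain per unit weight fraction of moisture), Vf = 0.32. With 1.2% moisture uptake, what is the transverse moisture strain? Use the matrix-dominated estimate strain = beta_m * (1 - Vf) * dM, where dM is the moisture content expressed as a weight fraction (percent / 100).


dM = 1.2/100 = 0.012
strain = beta_m * (1-Vf) * dM = 0.42 * 0.68 * 0.012 = 0.0034272

0.0034272


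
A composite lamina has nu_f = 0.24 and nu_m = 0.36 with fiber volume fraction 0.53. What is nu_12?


nu_12 = nu_f*Vf + nu_m*(1-Vf) = 0.24*0.53 + 0.36*0.47 = 0.2964

0.2964


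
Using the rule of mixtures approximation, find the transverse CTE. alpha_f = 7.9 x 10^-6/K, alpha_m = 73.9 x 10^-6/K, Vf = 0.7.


alpha_2 = alpha_f*Vf + alpha_m*(1-Vf) = 7.9*0.7 + 73.9*0.3 = 27.7 x 10^-6/K

27.7 x 10^-6/K


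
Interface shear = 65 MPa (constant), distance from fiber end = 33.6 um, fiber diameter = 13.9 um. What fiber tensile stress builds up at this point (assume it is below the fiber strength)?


Force balance: sigma_f * (pi*d^2/4) = tau * (pi*d) * x  ->  sigma_f = 4 * tau * x / d
sigma_f = 4 * 65 * 33.6 / 13.9 = 628.5 MPa

628.5 MPa


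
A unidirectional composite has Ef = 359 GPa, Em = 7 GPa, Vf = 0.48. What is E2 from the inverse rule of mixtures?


1/E2 = Vf/Ef + (1-Vf)/Em = 0.48/359 + 0.52/7
E2 = 13.22 GPa

13.22 GPa


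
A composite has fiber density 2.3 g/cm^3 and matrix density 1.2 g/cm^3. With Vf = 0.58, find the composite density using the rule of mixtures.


rho_c = rho_f*Vf + rho_m*(1-Vf) = 2.3*0.58 + 1.2*0.42 = 1.838 g/cm^3

1.838 g/cm^3


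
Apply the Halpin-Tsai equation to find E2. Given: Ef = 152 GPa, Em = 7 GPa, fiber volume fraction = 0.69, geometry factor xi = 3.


eta = (Ef/Em - 1)/(Ef/Em + xi) = (21.7143 - 1)/(21.7143 + 3) = 0.8382
E2 = Em*(1+xi*eta*Vf)/(1-eta*Vf) = 45.4 GPa

45.4 GPa


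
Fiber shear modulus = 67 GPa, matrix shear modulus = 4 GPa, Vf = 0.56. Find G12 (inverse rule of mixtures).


1/G12 = Vf/Gf + (1-Vf)/Gm = 0.56/67 + 0.44/4
G12 = 8.45 GPa

8.45 GPa


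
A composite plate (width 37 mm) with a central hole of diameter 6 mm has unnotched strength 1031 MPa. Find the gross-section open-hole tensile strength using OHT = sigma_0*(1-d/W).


OHT = sigma_0*(1-d/W) = 1031*(1-6/37) = 863.8 MPa

863.8 MPa


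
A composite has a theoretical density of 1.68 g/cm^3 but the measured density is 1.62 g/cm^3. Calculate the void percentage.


Void% = (rho_theo - rho_actual)/rho_theo * 100 = (1.68 - 1.62)/1.68 * 100 = 3.57%

3.57%


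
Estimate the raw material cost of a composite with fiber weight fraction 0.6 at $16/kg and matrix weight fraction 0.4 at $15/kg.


Cost = cost_f*Wf + cost_m*Wm = 16*0.6 + 15*0.4 = $15.6/kg

$15.6/kg


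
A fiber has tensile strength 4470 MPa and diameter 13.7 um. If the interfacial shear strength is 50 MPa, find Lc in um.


Lc = sigma_f * d / (2 * tau_i) = 4470 * 13.7 / (2 * 50) = 612.4 um

612.4 um


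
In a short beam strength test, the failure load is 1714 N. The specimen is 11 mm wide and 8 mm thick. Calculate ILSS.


ILSS = 3F/(4bh) = 3*1714/(4*11*8) = 14.61 MPa

14.61 MPa


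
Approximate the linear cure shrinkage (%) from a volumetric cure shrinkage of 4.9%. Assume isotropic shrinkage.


Linear shrinkage ≈ vol_shrink/3 = 4.9/3 = 1.633%

1.633%


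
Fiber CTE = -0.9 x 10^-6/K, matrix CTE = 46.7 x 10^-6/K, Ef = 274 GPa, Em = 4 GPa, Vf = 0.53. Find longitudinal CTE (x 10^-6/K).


E1 = Ef*Vf + Em*(1-Vf) = 147.1
alpha_1 = (alpha_f*Ef*Vf + alpha_m*Em*(1-Vf))/E1 = -0.29 x 10^-6/K

-0.29 x 10^-6/K


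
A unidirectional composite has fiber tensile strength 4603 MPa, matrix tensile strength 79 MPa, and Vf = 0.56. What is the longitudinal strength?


sigma_1 = sigma_f*Vf + sigma_m*(1-Vf) = 4603*0.56 + 79*0.44 = 2612.4 MPa

2612.4 MPa


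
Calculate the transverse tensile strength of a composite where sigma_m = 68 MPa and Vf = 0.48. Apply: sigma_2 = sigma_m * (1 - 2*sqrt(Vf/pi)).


factor = 1 - 2*sqrt(0.48/pi) = 0.2182
sigma_2 = 68 * 0.2182 = 14.84 MPa

14.84 MPa


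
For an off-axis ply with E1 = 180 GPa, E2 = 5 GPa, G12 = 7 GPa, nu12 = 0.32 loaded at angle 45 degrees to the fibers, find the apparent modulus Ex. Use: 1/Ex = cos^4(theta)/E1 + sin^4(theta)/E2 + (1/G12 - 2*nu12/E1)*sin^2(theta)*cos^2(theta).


cos^4(45) = 0.25, sin^4(45) = 0.25, sin^2(45)*cos^2(45) = 0.25
1/G12 - 2*nu12/E1 = 1/7 - 2*0.32/180 = 0.139302 GPa^-1
1/Ex = 0.25/180 + 0.25/5 + 0.139302*0.25 = 0.0862143 GPa^-1
Ex = 11.6 GPa

11.6 GPa


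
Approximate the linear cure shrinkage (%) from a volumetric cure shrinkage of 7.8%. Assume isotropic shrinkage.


Linear shrinkage ≈ vol_shrink/3 = 7.8/3 = 2.6%

2.6%


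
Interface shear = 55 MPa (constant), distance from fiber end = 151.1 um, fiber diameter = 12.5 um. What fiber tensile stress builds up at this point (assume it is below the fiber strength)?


Force balance: sigma_f * (pi*d^2/4) = tau * (pi*d) * x  ->  sigma_f = 4 * tau * x / d
sigma_f = 4 * 55 * 151.1 / 12.5 = 2659.4 MPa

2659.4 MPa


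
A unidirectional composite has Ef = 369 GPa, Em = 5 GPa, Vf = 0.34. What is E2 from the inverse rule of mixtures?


1/E2 = Vf/Ef + (1-Vf)/Em = 0.34/369 + 0.66/5
E2 = 7.52 GPa

7.52 GPa


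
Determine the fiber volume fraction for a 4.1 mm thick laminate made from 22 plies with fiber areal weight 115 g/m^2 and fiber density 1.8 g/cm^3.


Vf = n * FAW / (rho_f * h * 1000) = 22 * 115 / (1.8 * 4.1 * 1000) = 0.3428

0.3428


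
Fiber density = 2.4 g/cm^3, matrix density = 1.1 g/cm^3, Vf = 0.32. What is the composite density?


rho_c = rho_f*Vf + rho_m*(1-Vf) = 2.4*0.32 + 1.1*0.68 = 1.516 g/cm^3

1.516 g/cm^3


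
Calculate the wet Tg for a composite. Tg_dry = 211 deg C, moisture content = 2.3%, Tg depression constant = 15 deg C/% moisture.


Tg_wet = Tg_dry - k*moisture = 211 - 15*2.3 = 176.5 deg C

176.5 deg C


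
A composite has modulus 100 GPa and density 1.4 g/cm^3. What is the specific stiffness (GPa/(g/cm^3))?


Specific stiffness = E/rho = 100/1.4 = 71.4 GPa/(g/cm^3)

71.4 GPa/(g/cm^3)


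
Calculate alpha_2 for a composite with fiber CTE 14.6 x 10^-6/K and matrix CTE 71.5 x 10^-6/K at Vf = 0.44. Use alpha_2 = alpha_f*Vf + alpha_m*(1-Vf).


alpha_2 = alpha_f*Vf + alpha_m*(1-Vf) = 14.6*0.44 + 71.5*0.56 = 46.5 x 10^-6/K

46.5 x 10^-6/K


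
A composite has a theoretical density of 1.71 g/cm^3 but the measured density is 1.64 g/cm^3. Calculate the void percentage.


Void% = (rho_theo - rho_actual)/rho_theo * 100 = (1.71 - 1.64)/1.71 * 100 = 4.09%

4.09%


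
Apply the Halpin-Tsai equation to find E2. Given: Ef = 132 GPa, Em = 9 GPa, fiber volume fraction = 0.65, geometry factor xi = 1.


eta = (Ef/Em - 1)/(Ef/Em + xi) = (14.6667 - 1)/(14.6667 + 1) = 0.8723
E2 = Em*(1+xi*eta*Vf)/(1-eta*Vf) = 32.57 GPa

32.57 GPa


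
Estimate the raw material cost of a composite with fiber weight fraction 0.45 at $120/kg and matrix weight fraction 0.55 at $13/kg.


Cost = cost_f*Wf + cost_m*Wm = 120*0.45 + 13*0.55 = $61.15/kg

$61.15/kg


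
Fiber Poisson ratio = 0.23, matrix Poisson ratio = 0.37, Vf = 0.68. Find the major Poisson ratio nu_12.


nu_12 = nu_f*Vf + nu_m*(1-Vf) = 0.23*0.68 + 0.37*0.32 = 0.2748

0.2748


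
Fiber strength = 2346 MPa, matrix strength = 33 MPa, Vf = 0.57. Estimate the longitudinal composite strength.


sigma_1 = sigma_f*Vf + sigma_m*(1-Vf) = 2346*0.57 + 33*0.43 = 1351.4 MPa

1351.4 MPa


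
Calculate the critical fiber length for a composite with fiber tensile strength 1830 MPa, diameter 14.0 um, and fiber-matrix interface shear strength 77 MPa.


Lc = sigma_f * d / (2 * tau_i) = 1830 * 14.0 / (2 * 77) = 166.4 um

166.4 um


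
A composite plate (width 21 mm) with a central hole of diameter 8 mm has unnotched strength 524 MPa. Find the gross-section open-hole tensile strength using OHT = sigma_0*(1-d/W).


OHT = sigma_0*(1-d/W) = 524*(1-8/21) = 324.4 MPa

324.4 MPa


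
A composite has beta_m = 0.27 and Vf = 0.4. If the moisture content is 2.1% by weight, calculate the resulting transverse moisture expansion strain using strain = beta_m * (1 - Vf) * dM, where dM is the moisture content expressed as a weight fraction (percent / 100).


dM = 2.1/100 = 0.021
strain = beta_m * (1-Vf) * dM = 0.27 * 0.6 * 0.021 = 0.003402

0.003402


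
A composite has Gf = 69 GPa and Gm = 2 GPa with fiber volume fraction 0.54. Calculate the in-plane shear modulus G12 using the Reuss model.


1/G12 = Vf/Gf + (1-Vf)/Gm = 0.54/69 + 0.46/2
G12 = 4.2 GPa

4.2 GPa


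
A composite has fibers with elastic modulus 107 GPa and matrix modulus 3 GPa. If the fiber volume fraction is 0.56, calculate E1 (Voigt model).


E1 = Ef*Vf + Em*(1-Vf) = 107*0.56 + 3*0.44 = 61.24 GPa

61.24 GPa


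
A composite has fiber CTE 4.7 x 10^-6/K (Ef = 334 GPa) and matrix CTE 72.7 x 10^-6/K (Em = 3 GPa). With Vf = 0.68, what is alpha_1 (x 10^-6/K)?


E1 = Ef*Vf + Em*(1-Vf) = 228.08
alpha_1 = (alpha_f*Ef*Vf + alpha_m*Em*(1-Vf))/E1 = 4.99 x 10^-6/K

4.99 x 10^-6/K


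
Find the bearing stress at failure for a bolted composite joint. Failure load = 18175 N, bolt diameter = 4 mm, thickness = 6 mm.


sigma_br = F/(d*h) = 18175/(4*6) = 757.3 MPa

757.3 MPa


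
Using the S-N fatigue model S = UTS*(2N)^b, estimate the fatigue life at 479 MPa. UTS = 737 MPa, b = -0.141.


N = 0.5 * (S/UTS)^(1/b) = 0.5 * (479/737)^(1/-0.141) = 10.6206 cycles

10.6206 cycles


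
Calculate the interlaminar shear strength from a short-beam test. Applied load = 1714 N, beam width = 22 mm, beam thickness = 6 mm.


ILSS = 3F/(4bh) = 3*1714/(4*22*6) = 9.74 MPa

9.74 MPa


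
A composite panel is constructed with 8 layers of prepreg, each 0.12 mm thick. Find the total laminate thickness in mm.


h = n * t_ply = 8 * 0.12 = 0.96 mm

0.96 mm


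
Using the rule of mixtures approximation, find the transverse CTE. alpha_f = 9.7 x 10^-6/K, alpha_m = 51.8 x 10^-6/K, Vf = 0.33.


alpha_2 = alpha_f*Vf + alpha_m*(1-Vf) = 9.7*0.33 + 51.8*0.67 = 37.9 x 10^-6/K

37.9 x 10^-6/K


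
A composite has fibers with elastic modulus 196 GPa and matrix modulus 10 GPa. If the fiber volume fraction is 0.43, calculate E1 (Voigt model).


E1 = Ef*Vf + Em*(1-Vf) = 196*0.43 + 10*0.57 = 89.98 GPa

89.98 GPa


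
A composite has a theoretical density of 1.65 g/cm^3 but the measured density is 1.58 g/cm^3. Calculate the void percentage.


Void% = (rho_theo - rho_actual)/rho_theo * 100 = (1.65 - 1.58)/1.65 * 100 = 4.24%

4.24%


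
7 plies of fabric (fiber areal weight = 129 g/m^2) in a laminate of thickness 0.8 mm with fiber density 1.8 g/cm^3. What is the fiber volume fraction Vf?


Vf = n * FAW / (rho_f * h * 1000) = 7 * 129 / (1.8 * 0.8 * 1000) = 0.6271

0.6271


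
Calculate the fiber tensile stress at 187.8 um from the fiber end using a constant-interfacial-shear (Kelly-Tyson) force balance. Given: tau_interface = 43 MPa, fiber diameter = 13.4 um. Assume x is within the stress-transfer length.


Force balance: sigma_f * (pi*d^2/4) = tau * (pi*d) * x  ->  sigma_f = 4 * tau * x / d
sigma_f = 4 * 43 * 187.8 / 13.4 = 2410.6 MPa

2410.6 MPa


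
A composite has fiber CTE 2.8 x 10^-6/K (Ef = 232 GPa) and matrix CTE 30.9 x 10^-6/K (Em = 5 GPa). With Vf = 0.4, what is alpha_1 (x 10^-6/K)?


E1 = Ef*Vf + Em*(1-Vf) = 95.8
alpha_1 = (alpha_f*Ef*Vf + alpha_m*Em*(1-Vf))/E1 = 3.68 x 10^-6/K

3.68 x 10^-6/K


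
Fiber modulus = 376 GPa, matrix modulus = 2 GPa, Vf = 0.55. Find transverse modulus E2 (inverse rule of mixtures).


1/E2 = Vf/Ef + (1-Vf)/Em = 0.55/376 + 0.45/2
E2 = 4.42 GPa

4.42 GPa


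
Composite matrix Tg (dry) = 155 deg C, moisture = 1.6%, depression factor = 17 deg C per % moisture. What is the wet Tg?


Tg_wet = Tg_dry - k*moisture = 155 - 17*1.6 = 127.8 deg C

127.8 deg C


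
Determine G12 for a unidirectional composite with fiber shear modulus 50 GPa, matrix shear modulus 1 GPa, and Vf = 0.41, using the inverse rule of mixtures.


1/G12 = Vf/Gf + (1-Vf)/Gm = 0.41/50 + 0.59/1
G12 = 1.67 GPa

1.67 GPa


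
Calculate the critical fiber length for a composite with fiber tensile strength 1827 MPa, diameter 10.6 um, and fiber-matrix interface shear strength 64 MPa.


Lc = sigma_f * d / (2 * tau_i) = 1827 * 10.6 / (2 * 64) = 151.3 um

151.3 um


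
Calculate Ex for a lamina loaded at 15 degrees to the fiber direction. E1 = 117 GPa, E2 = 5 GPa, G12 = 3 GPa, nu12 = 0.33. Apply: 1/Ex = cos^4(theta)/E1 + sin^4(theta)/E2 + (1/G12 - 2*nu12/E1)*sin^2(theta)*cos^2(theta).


cos^4(15) = 0.870513, sin^4(15) = 0.004487, sin^2(15)*cos^2(15) = 0.0625
1/G12 - 2*nu12/E1 = 1/3 - 2*0.33/117 = 0.327692 GPa^-1
1/Ex = 0.870513/117 + 0.004487/5 + 0.327692*0.0625 = 0.0288185 GPa^-1
Ex = 34.7 GPa

34.7 GPa


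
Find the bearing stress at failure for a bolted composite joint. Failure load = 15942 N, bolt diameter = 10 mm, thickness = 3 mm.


sigma_br = F/(d*h) = 15942/(10*3) = 531.4 MPa

531.4 MPa


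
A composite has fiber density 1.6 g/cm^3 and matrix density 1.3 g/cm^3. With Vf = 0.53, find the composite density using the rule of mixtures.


rho_c = rho_f*Vf + rho_m*(1-Vf) = 1.6*0.53 + 1.3*0.47 = 1.459 g/cm^3

1.459 g/cm^3


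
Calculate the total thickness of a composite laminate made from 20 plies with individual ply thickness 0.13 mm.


h = n * t_ply = 20 * 0.13 = 2.6 mm

2.6 mm


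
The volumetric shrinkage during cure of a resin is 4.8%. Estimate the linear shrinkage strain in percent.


Linear shrinkage ≈ vol_shrink/3 = 4.8/3 = 1.6%

1.6%


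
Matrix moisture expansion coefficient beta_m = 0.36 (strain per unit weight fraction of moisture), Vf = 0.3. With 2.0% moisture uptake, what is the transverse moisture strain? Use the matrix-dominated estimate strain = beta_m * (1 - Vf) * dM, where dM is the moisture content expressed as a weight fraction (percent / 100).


dM = 2.0/100 = 0.02
strain = beta_m * (1-Vf) * dM = 0.36 * 0.7 * 0.02 = 0.00504

0.00504


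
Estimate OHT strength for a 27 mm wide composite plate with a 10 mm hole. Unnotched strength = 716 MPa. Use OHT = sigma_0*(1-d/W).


OHT = sigma_0*(1-d/W) = 716*(1-10/27) = 450.8 MPa

450.8 MPa


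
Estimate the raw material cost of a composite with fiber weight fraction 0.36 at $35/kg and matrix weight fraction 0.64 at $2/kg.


Cost = cost_f*Wf + cost_m*Wm = 35*0.36 + 2*0.64 = $13.88/kg

$13.88/kg


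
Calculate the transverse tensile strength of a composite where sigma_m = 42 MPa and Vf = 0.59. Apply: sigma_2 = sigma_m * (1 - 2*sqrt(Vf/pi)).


factor = 1 - 2*sqrt(0.59/pi) = 0.1333
sigma_2 = 42 * 0.1333 = 5.6 MPa

5.6 MPa


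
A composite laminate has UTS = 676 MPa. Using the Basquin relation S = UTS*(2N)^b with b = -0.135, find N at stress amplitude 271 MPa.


N = 0.5 * (S/UTS)^(1/b) = 0.5 * (271/676)^(1/-0.135) = 436.0571 cycles

436.0571 cycles


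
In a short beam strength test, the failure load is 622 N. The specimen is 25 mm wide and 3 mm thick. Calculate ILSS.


ILSS = 3F/(4bh) = 3*622/(4*25*3) = 6.22 MPa

6.22 MPa


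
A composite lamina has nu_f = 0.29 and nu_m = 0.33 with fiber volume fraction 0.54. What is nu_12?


nu_12 = nu_f*Vf + nu_m*(1-Vf) = 0.29*0.54 + 0.33*0.46 = 0.3084

0.3084


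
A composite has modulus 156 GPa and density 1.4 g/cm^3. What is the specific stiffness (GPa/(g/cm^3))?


Specific stiffness = E/rho = 156/1.4 = 111.4 GPa/(g/cm^3)

111.4 GPa/(g/cm^3)


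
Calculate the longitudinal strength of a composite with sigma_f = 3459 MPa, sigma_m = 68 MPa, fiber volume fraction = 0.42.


sigma_1 = sigma_f*Vf + sigma_m*(1-Vf) = 3459*0.42 + 68*0.58 = 1492.2 MPa

1492.2 MPa


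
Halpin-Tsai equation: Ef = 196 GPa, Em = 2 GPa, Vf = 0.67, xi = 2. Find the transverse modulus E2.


eta = (Ef/Em - 1)/(Ef/Em + xi) = (98.0 - 1)/(98.0 + 2) = 0.97
E2 = Em*(1+xi*eta*Vf)/(1-eta*Vf) = 13.14 GPa

13.14 GPa


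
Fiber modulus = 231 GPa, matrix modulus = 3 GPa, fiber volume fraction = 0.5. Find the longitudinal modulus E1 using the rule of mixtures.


E1 = Ef*Vf + Em*(1-Vf) = 231*0.5 + 3*0.5 = 117.0 GPa

117.0 GPa


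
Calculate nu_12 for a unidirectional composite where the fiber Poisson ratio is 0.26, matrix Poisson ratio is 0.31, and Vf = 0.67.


nu_12 = nu_f*Vf + nu_m*(1-Vf) = 0.26*0.67 + 0.31*0.33 = 0.2765

0.2765


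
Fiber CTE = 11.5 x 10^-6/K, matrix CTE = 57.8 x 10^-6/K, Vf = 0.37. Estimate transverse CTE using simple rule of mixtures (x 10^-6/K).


alpha_2 = alpha_f*Vf + alpha_m*(1-Vf) = 11.5*0.37 + 57.8*0.63 = 40.7 x 10^-6/K

40.7 x 10^-6/K


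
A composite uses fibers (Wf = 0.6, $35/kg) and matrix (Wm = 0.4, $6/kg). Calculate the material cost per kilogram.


Cost = cost_f*Wf + cost_m*Wm = 35*0.6 + 6*0.4 = $23.4/kg

$23.4/kg


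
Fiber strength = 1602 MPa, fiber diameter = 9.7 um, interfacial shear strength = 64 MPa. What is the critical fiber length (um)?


Lc = sigma_f * d / (2 * tau_i) = 1602 * 9.7 / (2 * 64) = 121.4 um

121.4 um


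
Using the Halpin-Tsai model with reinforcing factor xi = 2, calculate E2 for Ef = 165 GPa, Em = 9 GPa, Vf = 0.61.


eta = (Ef/Em - 1)/(Ef/Em + xi) = (18.3333 - 1)/(18.3333 + 2) = 0.8525
E2 = Em*(1+xi*eta*Vf)/(1-eta*Vf) = 38.25 GPa

38.25 GPa


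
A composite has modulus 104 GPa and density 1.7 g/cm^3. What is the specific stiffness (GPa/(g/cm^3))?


Specific stiffness = E/rho = 104/1.7 = 61.2 GPa/(g/cm^3)

61.2 GPa/(g/cm^3)


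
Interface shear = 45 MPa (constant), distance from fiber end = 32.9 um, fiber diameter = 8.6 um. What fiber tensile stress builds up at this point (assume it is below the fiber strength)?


Force balance: sigma_f * (pi*d^2/4) = tau * (pi*d) * x  ->  sigma_f = 4 * tau * x / d
sigma_f = 4 * 45 * 32.9 / 8.6 = 688.6 MPa

688.6 MPa


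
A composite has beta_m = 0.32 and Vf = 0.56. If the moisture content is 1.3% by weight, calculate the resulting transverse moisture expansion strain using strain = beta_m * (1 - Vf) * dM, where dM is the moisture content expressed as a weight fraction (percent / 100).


dM = 1.3/100 = 0.013
strain = beta_m * (1-Vf) * dM = 0.32 * 0.44 * 0.013 = 0.0018304

0.0018304


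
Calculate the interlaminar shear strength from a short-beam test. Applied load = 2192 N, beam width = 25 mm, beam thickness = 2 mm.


ILSS = 3F/(4bh) = 3*2192/(4*25*2) = 32.88 MPa

32.88 MPa


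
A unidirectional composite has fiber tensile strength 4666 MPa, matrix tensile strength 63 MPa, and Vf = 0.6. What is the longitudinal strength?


sigma_1 = sigma_f*Vf + sigma_m*(1-Vf) = 4666*0.6 + 63*0.4 = 2824.8 MPa

2824.8 MPa


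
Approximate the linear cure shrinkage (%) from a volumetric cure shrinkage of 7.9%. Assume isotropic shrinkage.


Linear shrinkage ≈ vol_shrink/3 = 7.9/3 = 2.633%

2.633%


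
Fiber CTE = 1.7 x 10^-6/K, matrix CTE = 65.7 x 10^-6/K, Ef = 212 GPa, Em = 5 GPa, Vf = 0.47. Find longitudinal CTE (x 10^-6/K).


E1 = Ef*Vf + Em*(1-Vf) = 102.29
alpha_1 = (alpha_f*Ef*Vf + alpha_m*Em*(1-Vf))/E1 = 3.36 x 10^-6/K

3.36 x 10^-6/K


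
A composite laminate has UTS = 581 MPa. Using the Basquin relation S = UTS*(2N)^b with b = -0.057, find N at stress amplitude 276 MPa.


N = 0.5 * (S/UTS)^(1/b) = 0.5 * (276/581)^(1/-0.057) = 234596.6274 cycles

234596.6274 cycles


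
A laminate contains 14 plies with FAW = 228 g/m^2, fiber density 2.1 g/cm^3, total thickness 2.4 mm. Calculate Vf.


Vf = n * FAW / (rho_f * h * 1000) = 14 * 228 / (2.1 * 2.4 * 1000) = 0.6333

0.6333


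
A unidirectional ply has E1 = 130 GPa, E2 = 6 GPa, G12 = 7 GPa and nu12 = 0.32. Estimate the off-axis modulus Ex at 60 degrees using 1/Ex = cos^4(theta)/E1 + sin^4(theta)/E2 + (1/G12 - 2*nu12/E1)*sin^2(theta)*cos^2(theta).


cos^4(60) = 0.0625, sin^4(60) = 0.5625, sin^2(60)*cos^2(60) = 0.1875
1/G12 - 2*nu12/E1 = 1/7 - 2*0.32/130 = 0.137934 GPa^-1
1/Ex = 0.0625/130 + 0.5625/6 + 0.137934*0.1875 = 0.1200934 GPa^-1
Ex = 8.33 GPa

8.33 GPa


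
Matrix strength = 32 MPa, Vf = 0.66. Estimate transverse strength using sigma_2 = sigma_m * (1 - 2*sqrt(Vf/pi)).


factor = 1 - 2*sqrt(0.66/pi) = 0.0833
sigma_2 = 32 * 0.0833 = 2.67 MPa

2.67 MPa


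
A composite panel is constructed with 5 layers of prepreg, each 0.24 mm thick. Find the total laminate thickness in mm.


h = n * t_ply = 5 * 0.24 = 1.2 mm

1.2 mm


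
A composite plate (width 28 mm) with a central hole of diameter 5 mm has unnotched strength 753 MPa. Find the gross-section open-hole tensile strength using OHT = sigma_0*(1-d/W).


OHT = sigma_0*(1-d/W) = 753*(1-5/28) = 618.5 MPa

618.5 MPa


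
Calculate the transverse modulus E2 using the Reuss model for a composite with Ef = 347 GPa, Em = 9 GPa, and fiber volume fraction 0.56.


1/E2 = Vf/Ef + (1-Vf)/Em = 0.56/347 + 0.44/9
E2 = 19.8 GPa

19.8 GPa


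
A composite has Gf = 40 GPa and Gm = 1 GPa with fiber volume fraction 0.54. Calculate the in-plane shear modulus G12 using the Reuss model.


1/G12 = Vf/Gf + (1-Vf)/Gm = 0.54/40 + 0.46/1
G12 = 2.11 GPa

2.11 GPa


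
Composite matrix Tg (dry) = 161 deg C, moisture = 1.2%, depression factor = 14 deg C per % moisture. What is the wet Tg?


Tg_wet = Tg_dry - k*moisture = 161 - 14*1.2 = 144.2 deg C

144.2 deg C


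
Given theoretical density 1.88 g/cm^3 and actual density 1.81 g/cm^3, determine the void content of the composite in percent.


Void% = (rho_theo - rho_actual)/rho_theo * 100 = (1.88 - 1.81)/1.88 * 100 = 3.72%

3.72%


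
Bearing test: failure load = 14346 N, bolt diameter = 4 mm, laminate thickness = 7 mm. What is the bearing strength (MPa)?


sigma_br = F/(d*h) = 14346/(4*7) = 512.4 MPa

512.4 MPa


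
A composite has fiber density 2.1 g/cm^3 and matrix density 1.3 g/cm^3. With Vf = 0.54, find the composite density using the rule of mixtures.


rho_c = rho_f*Vf + rho_m*(1-Vf) = 2.1*0.54 + 1.3*0.46 = 1.732 g/cm^3

1.732 g/cm^3


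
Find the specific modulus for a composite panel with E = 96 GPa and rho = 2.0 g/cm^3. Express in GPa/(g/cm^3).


Specific stiffness = E/rho = 96/2.0 = 48.0 GPa/(g/cm^3)

48.0 GPa/(g/cm^3)
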